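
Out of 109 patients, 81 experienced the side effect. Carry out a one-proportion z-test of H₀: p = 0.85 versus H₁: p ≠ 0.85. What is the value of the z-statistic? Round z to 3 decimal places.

The sample proportion is 81/109 = 0.74312.
Null standard error: √(0.85·0.15/109) = √0.001169725 = 0.034201.
z = (p̂ − p₀)/SE = (0.74312 − 0.85)/0.034201 = -3.125.

z = -3.125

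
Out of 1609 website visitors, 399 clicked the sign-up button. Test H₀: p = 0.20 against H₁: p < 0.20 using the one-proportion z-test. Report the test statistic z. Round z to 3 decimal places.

Sample proportion p̂ = 399/1609 = 0.24798.
SE₀ = √(0.20·0.80/1609) = 0.009972.
z = (p̂ − p₀)/SE = (0.24798 − 0.20)/0.009972 = 4.811.

z = 4.811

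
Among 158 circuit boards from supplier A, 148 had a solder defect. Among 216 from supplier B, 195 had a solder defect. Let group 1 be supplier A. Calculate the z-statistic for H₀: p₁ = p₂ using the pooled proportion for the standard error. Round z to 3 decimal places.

Sample proportions: p̂₁ = 148/158 = 0.93671 and p̂₂ = 195/216 = 0.90278.
Pooling: p̂ = 343/374 = 0.91711.
Pooled SE = √[0.0760173·0.01095874] ≈ 0.028863.
z = (p̂₁ − p̂₂)/SE = (0.93671 − 0.90278)/0.028863 = 0.03393/0.028863 = 1.176.

z = 1.176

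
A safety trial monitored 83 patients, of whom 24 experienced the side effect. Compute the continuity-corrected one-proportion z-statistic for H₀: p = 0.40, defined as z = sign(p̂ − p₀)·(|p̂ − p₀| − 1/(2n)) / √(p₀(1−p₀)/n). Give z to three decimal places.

z = -1.949

p̂ = 24/83 = 0.28916. p̂ − p₀ = -0.110843.
1/(2n) = 0.006024.
Corrected numerator: |-0.110843| − 0.006024 = 0.104819.
Null standard error: √(0.40·0.60/83) = √0.002891566 = 0.053773.
z = −0.104819/0.053773 = -1.949.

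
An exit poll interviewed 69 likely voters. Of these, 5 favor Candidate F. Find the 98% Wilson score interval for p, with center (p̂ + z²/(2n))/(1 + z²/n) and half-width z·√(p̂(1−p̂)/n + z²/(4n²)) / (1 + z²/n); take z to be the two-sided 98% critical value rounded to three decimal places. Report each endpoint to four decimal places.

p̂ = 5/69 = 0.07246; z = 2.326, so z² = 5.410276.
1 + z²/n = 1.078410.
Adjusted center: (0.07246 + z²/(2n))/1.078410 = 0.10355.
Radicand: p̂(1−p̂)/n + z²/(4n²) = 0.000974098 + 0.000284093 = 0.001258191.
Half-width = z·√(radicand)/denom = 2.326·0.035471/1.078410 = 0.07651.
So the interval runs from 0.0270 to 0.1801.

(0.0270, 0.1801)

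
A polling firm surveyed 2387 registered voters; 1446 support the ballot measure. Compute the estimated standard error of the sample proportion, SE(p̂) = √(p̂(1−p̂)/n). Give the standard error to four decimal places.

SE = 0.0100

p̂ = 1446/2387 = 0.60578.
p̂(1−p̂) = 0.238811.
Dividing by n and taking the root: √0.000100047 = 0.0100.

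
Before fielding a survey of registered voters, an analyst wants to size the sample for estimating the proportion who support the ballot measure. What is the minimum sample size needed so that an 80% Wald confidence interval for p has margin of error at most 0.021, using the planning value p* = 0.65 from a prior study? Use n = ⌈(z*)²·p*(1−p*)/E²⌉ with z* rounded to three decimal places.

n = 848

z* = 1.282 at the 80% level.
p*(1−p*) = 0.65·0.35 = 0.2275.
(z*)²·p*(1−p*)/E² = 1.643524·0.2275/0.000441 = 847.850.
Rounding up, n = 848.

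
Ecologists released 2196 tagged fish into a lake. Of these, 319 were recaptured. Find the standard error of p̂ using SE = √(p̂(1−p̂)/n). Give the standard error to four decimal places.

Sample proportion p̂ = 319/2196 = 0.14526.
p̂(1−p̂) = 0.14526·0.85474 = 0.124160.
SE = √(0.124160/2196) = √0.000056539 = 0.0075.

SE = 0.0075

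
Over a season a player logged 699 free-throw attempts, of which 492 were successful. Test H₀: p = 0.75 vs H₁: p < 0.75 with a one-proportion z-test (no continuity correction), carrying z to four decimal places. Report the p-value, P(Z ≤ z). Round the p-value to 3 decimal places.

p-value = 0.002

With x = 492 successes in n = 699, p̂ = 0.70386.
Under H₀, SE = √(p₀(1−p₀)/n) = √(0.75·0.25/699) = √0.000268240 = 0.016378.
z = (p̂ − p₀)/SE = (492/699 − 0.75)/0.016378 ≈ -2.8170.
From the standard normal, P(Z ≤ z) = 0.002.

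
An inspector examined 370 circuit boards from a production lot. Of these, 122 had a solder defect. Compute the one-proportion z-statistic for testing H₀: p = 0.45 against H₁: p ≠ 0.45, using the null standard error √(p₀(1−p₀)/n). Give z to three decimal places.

With x = 122 successes in n = 370, p̂ = 0.32973.
SE₀ = √(0.45·0.55/370) = 0.025863.
z = (0.32973 − 0.45)/0.025863 = -0.12027/0.025863 = -4.650.

z = -4.650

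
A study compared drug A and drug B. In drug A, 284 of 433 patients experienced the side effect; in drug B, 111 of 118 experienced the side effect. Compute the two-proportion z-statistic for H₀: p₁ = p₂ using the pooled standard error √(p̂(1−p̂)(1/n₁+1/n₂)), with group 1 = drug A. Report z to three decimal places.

p̂₁ = 284/433 = 0.65589, p̂₂ = 111/118 = 0.94068.
Pooled p̂ = (284+111)/(433+118) = 395/551 = 0.71688.
SE = √[p̂(1−p̂)(1/n₁+1/n₂)] = √[0.71688·0.28312·(1/433+1/118)] ≈ 0.046784.
z = -0.28479/0.046784 = -6.087.

z = -6.087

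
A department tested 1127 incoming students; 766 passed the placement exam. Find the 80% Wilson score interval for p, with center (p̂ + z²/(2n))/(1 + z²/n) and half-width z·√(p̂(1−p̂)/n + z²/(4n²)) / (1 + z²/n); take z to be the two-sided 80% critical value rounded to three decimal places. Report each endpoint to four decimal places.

p̂ = 766/1127 = 0.67968; z = 1.282, so z² = 1.643524.
Denominator 1 + z²/n = 1 + 1.643524/1127 = 1.001458.
Center = (0.67968 + 0.000729)/1.001458 = 0.67942.
Radicand: p̂(1−p̂)/n + z²/(4n²) = 0.000193181 + 0.000000323 = 0.000193504.
Half-width = z·√(radicand)/denom = 1.282·0.013911/1.001458 = 0.01781.
Interval: 0.67942 ± 0.01781 → (0.6616, 0.6972).

(0.6616, 0.6972)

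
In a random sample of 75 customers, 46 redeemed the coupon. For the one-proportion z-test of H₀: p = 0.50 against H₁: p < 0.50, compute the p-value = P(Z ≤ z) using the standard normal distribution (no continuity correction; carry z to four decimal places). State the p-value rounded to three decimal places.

p-value = 0.975

The sample proportion is 46/75 = 0.61333.
Null standard error: √(0.50·0.50/75) = √0.003333333 = 0.057735.
Test statistic (full precision, shown to 4 dp): z = (46/75 − 0.50)/SE₀ ≈ 1.9630.
p-value = P(Z ≤ z) with z = 1.9630 → 0.975.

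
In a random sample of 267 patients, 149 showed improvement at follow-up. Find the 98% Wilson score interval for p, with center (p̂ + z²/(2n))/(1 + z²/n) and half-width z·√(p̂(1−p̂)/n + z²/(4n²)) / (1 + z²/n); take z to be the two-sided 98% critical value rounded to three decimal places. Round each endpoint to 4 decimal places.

Here p̂ = 149/267 = 0.55805 and z = 2.326 (z² = 5.410276).
Denominator 1 + z²/n = 1 + 5.410276/267 = 1.020263.
Center = (0.55805 + 0.010132)/1.020263 = 0.55690.
Radicand: p̂(1−p̂)/n + z²/(4n²) = 0.000923708 + 0.000018973 = 0.000942681.
Half-width = 2.326·√0.000942681/1.020263 = 0.07000.
CI: 0.55690 ± 0.07000 = (0.4869, 0.6269).

(0.4869, 0.6269)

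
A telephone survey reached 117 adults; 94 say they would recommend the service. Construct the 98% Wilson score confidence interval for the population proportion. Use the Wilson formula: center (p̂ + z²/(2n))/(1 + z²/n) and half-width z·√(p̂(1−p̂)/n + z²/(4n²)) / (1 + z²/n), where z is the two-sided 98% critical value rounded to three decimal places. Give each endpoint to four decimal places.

(0.7054, 0.8746)

p̂ = 94/117 = 0.80342; z = 2.326, so z² = 5.410276.
1 + z²/n = 1.046242.
Adjusted center: (0.80342 + z²/(2n))/1.046242 = 0.79001.
Radicand: p̂(1−p̂)/n + z²/(4n²) = 0.001349889 + 0.000098807 = 0.001448696.
Half-width = 2.326·√0.001448696/1.046242 = 0.08462.
CI: 0.79001 ± 0.08462 = (0.7054, 0.8746).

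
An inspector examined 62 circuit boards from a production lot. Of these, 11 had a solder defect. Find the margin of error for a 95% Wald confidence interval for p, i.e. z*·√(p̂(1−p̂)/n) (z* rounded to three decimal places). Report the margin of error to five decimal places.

Sample proportion p̂ = 11/62 = 0.17742.
Standard error of p̂: √(0.145942/62) = √0.002353899 = 0.048517.
z* = 1.960 at the 95% level.
ME = 1.960·0.048517 = 0.09509.

ME = 0.09509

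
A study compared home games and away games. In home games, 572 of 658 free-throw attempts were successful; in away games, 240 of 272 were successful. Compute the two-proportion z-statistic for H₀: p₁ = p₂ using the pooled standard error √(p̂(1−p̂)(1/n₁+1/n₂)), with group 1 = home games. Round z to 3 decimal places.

z = -0.544

Sample proportions: p̂₁ = 572/658 = 0.86930 and p̂₂ = 240/272 = 0.88235.
Pooling: p̂ = 812/930 = 0.87312.
Pooled SE = √[0.1107827·0.00519623] ≈ 0.023993.
z = -0.01305/0.023993 = -0.544.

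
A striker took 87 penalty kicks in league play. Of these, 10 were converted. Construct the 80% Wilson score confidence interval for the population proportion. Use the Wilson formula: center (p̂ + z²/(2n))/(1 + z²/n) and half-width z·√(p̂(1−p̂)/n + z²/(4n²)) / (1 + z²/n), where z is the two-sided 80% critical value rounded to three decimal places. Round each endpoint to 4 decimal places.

Here p̂ = 10/87 = 0.11494 and z = 1.282 (z² = 1.643524).
Denominator 1 + z²/n = 1 + 1.643524/87 = 1.018891.
Center = (0.11494 + 0.009446)/1.018891 = 0.12208.
Radicand: p̂(1−p̂)/n + z²/(4n²) = 0.001169319 + 0.000054285 = 0.001223604.
Half-width = 1.282·√0.001223604/1.018891 = 0.04401.
So the interval runs from 0.0781 to 0.1661.

(0.0781, 0.1661)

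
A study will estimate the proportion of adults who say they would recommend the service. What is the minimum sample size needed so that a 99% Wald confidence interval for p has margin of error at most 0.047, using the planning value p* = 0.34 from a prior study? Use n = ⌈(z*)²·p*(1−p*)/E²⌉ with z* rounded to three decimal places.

For 99% confidence, z* = 2.576.
p*(1−p*) = 0.34·0.66 = 0.2244.
Required n before rounding: 6.635776 × 0.2244 / 0.047² = 674.092.
⌈674.092⌉ = 675.

n = 675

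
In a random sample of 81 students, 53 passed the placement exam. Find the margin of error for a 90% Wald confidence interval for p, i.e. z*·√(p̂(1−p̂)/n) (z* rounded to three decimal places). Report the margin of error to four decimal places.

p̂ = 53/81 = 0.65432.
SE(p̂) = √(0.65432·0.34568/81) = 0.052843.
The 90% critical value is z* = 1.645.
Margin of error = z*·SE = 1.645 × 0.052843 = 0.0869.

ME = 0.0869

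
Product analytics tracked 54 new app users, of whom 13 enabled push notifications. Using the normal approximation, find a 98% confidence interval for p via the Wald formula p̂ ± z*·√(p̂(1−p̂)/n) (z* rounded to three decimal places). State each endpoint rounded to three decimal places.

Sample proportion p̂ = 13/54 = 0.24074.
Standard error of p̂: √(0.182785/54) = √0.003384901 = 0.058180.
z* = 2.326 at the 98% level.
Margin = 2.326·0.058180 = 0.13533.
So the interval runs from 0.105 to 0.376.

(0.105, 0.376)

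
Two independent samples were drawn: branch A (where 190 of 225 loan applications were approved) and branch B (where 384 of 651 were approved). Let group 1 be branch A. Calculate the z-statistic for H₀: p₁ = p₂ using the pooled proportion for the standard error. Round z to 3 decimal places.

Sample proportions: p̂₁ = 190/225 = 0.84444 and p̂₂ = 384/651 = 0.58986.
Pooled p̂ = (190+384)/(225+651) = 574/876 = 0.65525.
SE = √[p̂(1−p̂)(1/n₁+1/n₂)] = √[0.65525·0.34475·(1/225+1/651)] ≈ 0.036756.
z = 0.25458/0.036756 = 6.926.

z = 6.926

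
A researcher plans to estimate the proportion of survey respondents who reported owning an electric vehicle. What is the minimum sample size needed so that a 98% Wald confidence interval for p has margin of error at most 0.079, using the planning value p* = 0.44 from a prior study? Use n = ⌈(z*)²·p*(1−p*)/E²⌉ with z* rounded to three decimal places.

For 98% confidence, z* = 2.326.
p*(1−p*) = 0.2464.
(z*)²·p*(1−p*)/E² = 5.410276·0.2464/0.006241 = 213.602.
Rounding up, n = 214.

n = 214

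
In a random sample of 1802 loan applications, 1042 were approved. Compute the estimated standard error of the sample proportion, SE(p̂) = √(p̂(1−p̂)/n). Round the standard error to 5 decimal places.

p̂ = 1042/1802 = 0.57825.
p̂(1−p̂) = 0.243877.
Dividing by n and taking the root: √0.000135337 = 0.01163.

SE = 0.01163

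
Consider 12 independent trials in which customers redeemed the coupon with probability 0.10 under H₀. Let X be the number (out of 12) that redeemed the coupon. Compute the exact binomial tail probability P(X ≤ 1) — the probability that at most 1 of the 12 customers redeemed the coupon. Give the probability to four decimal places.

P = 0.6590

X ~ Binomial(n=12, p=0.10).
P(X ≤ 1) = C(12,0)·0.10^0·0.90^12 + C(12,1)·0.10^1·0.90^11.
= 0.282430 + 0.376573 = 0.6590.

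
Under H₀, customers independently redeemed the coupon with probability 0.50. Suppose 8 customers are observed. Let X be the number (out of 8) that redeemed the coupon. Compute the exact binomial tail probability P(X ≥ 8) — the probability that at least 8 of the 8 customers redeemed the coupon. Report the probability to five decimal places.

P = 0.00391

X is binomial with n = 8 and p = 0.50.
P(X ≥ 8) = C(8,8)·0.50^8·0.50^0.
= 0.003906 = 0.00391.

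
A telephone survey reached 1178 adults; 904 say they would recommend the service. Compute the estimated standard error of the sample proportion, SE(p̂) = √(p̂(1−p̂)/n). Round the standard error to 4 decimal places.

p̂ = 904/1178 = 0.76740.
p̂(1−p̂) = 0.178497.
SE = √(0.178497/1178) = 0.0123.

SE = 0.0123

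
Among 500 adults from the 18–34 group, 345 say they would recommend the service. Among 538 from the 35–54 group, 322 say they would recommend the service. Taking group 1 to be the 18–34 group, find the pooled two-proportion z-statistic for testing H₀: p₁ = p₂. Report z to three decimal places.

Sample proportions: p̂₁ = 345/500 = 0.69000 and p̂₂ = 322/538 = 0.59851.
Pooling: p̂ = 667/1038 = 0.64258.
Pooled SE = √[0.2296704·0.00385874] ≈ 0.029770.
z = (p̂₁ − p̂₂)/SE = (0.69000 − 0.59851)/0.029770 = 0.09149/0.029770 = 3.073.

z = 3.073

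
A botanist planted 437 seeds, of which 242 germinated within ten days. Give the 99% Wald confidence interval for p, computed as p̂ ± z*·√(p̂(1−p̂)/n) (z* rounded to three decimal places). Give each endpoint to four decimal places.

The sample proportion is 242/437 = 0.55378.
SE(p̂) = √(0.55378·0.44622/437) = 0.023780.
z* = 2.576 at the 99% level.
Margin of error: 2.576 × 0.023780 = 0.06126.
Interval: 0.55378 ± 0.06126 → (0.4925, 0.6150).

(0.4925, 0.6150)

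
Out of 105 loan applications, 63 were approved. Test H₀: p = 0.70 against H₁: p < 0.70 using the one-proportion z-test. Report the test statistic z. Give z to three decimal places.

z = -2.236

With x = 63 successes in n = 105, p̂ = 0.60000.
Null standard error: √(0.70·0.30/105) = √0.002000000 = 0.044721.
Test statistic: z = -0.10000/0.044721 = -2.236.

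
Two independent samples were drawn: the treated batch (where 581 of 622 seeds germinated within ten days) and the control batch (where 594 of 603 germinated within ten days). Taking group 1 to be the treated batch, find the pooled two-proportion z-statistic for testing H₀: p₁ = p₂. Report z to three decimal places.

Sample proportions: p̂₁ = 581/622 = 0.93408 and p̂₂ = 594/603 = 0.98507.
Pooling: p̂ = 1175/1225 = 0.95918.
Pooled SE = √[0.0391504·0.00326609] ≈ 0.011308.
z = -0.05099/0.011308 = -4.509.

z = -4.509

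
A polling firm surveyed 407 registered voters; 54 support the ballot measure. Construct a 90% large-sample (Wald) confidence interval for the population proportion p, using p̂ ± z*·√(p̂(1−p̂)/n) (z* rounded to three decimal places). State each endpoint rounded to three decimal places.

With x = 54 successes in n = 407, p̂ = 0.13268.
Standard error of p̂: √(0.115075/407) = √0.000282739 = 0.016815.
For 90% confidence, z* = 1.645.
Margin of error: 1.645 × 0.016815 = 0.02766.
So the interval runs from 0.105 to 0.160.

(0.105, 0.160)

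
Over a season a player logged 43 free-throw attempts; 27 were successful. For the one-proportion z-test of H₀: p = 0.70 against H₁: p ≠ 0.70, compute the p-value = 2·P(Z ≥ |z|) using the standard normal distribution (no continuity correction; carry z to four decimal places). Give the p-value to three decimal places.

p̂ = 27/43 = 0.62791.
Null standard error: √(0.70·0.30/43) = √0.004883721 = 0.069884.
z = (p̂ − p₀)/SE = (27/43 − 0.70)/0.069884 ≈ -1.0316.
p-value = 2·P(Z ≥ |z|) with z = -1.0316 → 0.302.

p-value = 0.302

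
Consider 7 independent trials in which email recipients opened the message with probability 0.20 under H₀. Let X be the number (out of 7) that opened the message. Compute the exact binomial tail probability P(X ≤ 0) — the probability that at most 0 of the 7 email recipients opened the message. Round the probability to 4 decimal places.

P = 0.2097

X is binomial with n = 7 and p = 0.20.
P(X ≤ 0) = C(7,0)·0.20^0·0.80^7.
= 0.209715 = 0.2097.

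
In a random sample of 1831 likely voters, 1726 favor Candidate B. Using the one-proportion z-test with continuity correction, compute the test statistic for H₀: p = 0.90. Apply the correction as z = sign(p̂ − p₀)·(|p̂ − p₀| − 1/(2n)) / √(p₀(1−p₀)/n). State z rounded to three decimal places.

The sample proportion is 1726/1831 = 0.94265. p̂ − p₀ = 0.042654.
1/(2n) = 0.000273.
Corrected numerator: |0.042654| − 0.000273 = 0.042381.
Under H₀, SE = √(p₀(1−p₀)/n) = √(0.90·0.10/1831) = √0.000049153 = 0.007011.
z = (+)0.042381/0.007011 = 6.045.

z = 6.045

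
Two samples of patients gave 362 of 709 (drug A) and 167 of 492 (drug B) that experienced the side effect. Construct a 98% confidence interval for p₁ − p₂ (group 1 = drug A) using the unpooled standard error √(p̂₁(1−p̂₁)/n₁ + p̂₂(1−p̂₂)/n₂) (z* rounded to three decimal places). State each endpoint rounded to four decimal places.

(0.1050, 0.2373)

p̂₁ = 362/709 = 0.51058, p̂₂ = 167/492 = 0.33943; p̂₁ − p̂₂ = 0.17115.
SE = √(0.000352451 + 0.000455727) = √0.000808178 = 0.028428.
z* = 2.326 at the 98% level. Margin of error = 0.06612.
CI: 0.17115 ± 0.06612 = (0.1050, 0.2373).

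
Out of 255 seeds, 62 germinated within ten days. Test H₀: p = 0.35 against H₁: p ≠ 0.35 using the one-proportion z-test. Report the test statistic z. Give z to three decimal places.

z = -3.578

With x = 62 successes in n = 255, p̂ = 0.24314.
Null standard error: √(0.35·0.65/255) = √0.000892157 = 0.029869.
z = (0.24314 − 0.35)/0.029869 = -0.10686/0.029869 = -3.578.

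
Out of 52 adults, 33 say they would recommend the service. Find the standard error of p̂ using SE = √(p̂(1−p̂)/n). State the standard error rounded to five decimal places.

With x = 33 successes in n = 52, p̂ = 0.63462.
p̂(1−p̂) = 0.231877.
SE = √(0.231877/52) = √0.004459173 = 0.06678.

SE = 0.06678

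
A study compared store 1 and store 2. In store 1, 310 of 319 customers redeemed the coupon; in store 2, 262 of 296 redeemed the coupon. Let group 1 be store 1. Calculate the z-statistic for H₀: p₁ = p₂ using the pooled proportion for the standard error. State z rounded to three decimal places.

z = 4.210

p̂₁ = 310/319 = 0.97179, p̂₂ = 262/296 = 0.88514.
Pooling: p̂ = 572/615 = 0.93008.
SE = √[p̂(1−p̂)(1/n₁+1/n₂)] = √[0.93008·0.06992·(1/319+1/296)] ≈ 0.020580.
z = 0.08665/0.020580 = 4.210.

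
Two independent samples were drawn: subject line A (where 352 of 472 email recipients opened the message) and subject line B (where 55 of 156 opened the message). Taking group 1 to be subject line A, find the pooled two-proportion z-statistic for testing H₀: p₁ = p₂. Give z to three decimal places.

z = 8.915

p̂₁ = 352/472 = 0.74576, p̂₂ = 55/156 = 0.35256.
Pooled p̂ = (352+55)/(472+156) = 407/628 = 0.64809.
SE = √[p̂(1−p̂)(1/n₁+1/n₂)] = √[0.64809·0.35191·(1/472+1/156)] ≈ 0.044104.
z = 0.39320/0.044104 = 8.915.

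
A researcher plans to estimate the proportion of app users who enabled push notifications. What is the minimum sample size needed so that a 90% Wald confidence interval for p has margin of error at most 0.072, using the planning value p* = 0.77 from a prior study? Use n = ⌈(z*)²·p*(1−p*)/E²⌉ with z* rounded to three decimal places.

n = 93

z* = 1.645 at the 90% level.
p*(1−p*) = 0.1771.
(z*)²·p*(1−p*)/E² = 2.706025·0.1771/0.005184 = 92.445.
⌈92.445⌉ = 93.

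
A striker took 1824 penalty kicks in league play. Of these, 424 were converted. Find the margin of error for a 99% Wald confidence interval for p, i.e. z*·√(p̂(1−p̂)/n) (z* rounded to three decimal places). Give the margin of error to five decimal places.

ME = 0.02548

The sample proportion is 424/1824 = 0.23246.
SE(p̂) = √(0.23246·0.76754/1824) = 0.009890.
z* = 2.576 at the 99% level.
ME = 2.576·0.009890 = 0.02548.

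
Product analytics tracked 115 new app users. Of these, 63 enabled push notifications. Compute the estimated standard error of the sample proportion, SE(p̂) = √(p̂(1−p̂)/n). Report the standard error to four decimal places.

SE = 0.0464

p̂ = 63/115 = 0.54783.
p̂(1−p̂) = 0.247712.
SE = √(0.247712/115) = 0.0464.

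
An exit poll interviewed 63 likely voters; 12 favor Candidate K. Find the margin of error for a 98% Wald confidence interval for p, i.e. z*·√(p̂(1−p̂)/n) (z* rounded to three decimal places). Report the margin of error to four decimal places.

The sample proportion is 12/63 = 0.19048.
Standard error of p̂: √(0.154195/63) = √0.002447540 = 0.049473.
z* = 2.326 at the 98% level.
ME = 2.326·0.049473 = 0.1151.

ME = 0.1151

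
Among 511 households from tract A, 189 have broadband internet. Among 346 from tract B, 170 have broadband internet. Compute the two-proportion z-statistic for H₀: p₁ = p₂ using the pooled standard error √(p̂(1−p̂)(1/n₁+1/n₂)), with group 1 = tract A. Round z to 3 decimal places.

Sample proportions: p̂₁ = 189/511 = 0.36986 and p̂₂ = 170/346 = 0.49133.
Pooling: p̂ = 359/857 = 0.41890.
SE = √[p̂(1−p̂)(1/n₁+1/n₂)] = √[0.41890·0.58110·(1/511+1/346)] ≈ 0.034350.
z = (p̂₁ − p̂₂)/SE = (0.36986 − 0.49133)/0.034350 = -0.12147/0.034350 = -3.536.

z = -3.536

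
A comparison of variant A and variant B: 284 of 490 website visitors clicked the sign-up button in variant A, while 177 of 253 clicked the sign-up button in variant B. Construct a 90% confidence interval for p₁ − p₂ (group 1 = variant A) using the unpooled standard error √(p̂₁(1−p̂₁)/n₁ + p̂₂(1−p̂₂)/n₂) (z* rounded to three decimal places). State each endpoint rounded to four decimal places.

(-0.1800, -0.0601)

p̂₁ = 284/490 = 0.57959, p̂₂ = 177/253 = 0.69960; p̂₁ − p̂₂ = -0.12001.
SE = √(0.000497276 + 0.000830664) = √0.001327940 = 0.036441.
For 90% confidence, z* = 1.645. Margin of error = 0.05995.
CI: -0.12001 ± 0.05995 = (-0.1800, -0.0601).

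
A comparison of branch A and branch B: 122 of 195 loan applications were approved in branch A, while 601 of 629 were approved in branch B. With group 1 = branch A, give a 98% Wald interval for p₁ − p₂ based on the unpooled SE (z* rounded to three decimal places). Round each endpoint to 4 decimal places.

(-0.4127, -0.2470)

p̂₁ = 122/195 = 0.62564, p̂₂ = 601/629 = 0.95548; p̂₁ − p̂₂ = -0.32984.
SE = √(0.001201099 + 0.000067621) = √0.001268720 = 0.035619.
For 98% confidence, z* = 2.326. Margin = 2.326·0.035619 = 0.08285.
CI: -0.32984 ± 0.08285 = (-0.4127, -0.2470).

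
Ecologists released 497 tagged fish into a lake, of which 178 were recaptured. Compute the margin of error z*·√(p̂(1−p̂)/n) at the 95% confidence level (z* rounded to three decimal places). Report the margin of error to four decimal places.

With x = 178 successes in n = 497, p̂ = 0.35815.
Standard error of p̂: √(0.229878/497) = √0.000462532 = 0.021507.
The 95% critical value is z* = 1.960.
So ME = 0.0422.

ME = 0.0422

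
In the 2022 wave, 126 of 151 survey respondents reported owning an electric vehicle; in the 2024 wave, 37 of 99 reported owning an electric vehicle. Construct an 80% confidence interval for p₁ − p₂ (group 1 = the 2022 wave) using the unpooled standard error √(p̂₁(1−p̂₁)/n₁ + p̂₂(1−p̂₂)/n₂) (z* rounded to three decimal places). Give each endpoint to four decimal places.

p̂₁ = 0.83444, p̂₂ = 0.37374, so the observed difference is 0.46070.
Unpooled SE = √(p̂₁(1−p̂₁)/n₁ + p̂₂(1−p̂₂)/n₂) = √(0.000914913 + 0.002364220) = 0.057264.
The 80% critical value is z* = 1.282. Margin = 1.282·0.057264 = 0.07341.
So the interval runs from 0.3873 to 0.5341.

(0.3873, 0.5341)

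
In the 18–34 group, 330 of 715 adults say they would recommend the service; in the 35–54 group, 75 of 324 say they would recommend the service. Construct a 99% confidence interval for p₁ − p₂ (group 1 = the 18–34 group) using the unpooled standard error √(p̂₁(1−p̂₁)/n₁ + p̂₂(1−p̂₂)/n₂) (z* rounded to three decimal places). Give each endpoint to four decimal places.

(0.1529, 0.3072)

p̂₁ = 330/715 = 0.46154, p̂₂ = 75/324 = 0.23148; p̂₁ − p̂₂ = 0.23006.
Unpooled SE = √(p̂₁(1−p̂₁)/n₁ + p̂₂(1−p̂₂)/n₂) = √(0.000347581 + 0.000549067) = 0.029944.
z* = 2.576 at the 99% level. Margin of error = 0.07714.
CI: 0.23006 ± 0.07714 = (0.1529, 0.3072).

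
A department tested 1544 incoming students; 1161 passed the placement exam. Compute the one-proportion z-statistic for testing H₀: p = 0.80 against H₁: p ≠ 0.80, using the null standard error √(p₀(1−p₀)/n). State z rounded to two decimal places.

z = -4.72

The sample proportion is 1161/1544 = 0.75194.
Null standard error: √(0.80·0.20/1544) = √0.000103627 = 0.010180.
z = (0.75194 − 0.80)/0.010180 = -0.04806/0.010180 = -4.72.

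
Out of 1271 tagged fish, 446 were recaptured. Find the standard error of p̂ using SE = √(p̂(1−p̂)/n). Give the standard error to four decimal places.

SE = 0.0134

With x = 446 successes in n = 1271, p̂ = 0.35090.
p̂(1−p̂) = 0.227769.
Dividing by n and taking the root: √0.000179205 = 0.0134.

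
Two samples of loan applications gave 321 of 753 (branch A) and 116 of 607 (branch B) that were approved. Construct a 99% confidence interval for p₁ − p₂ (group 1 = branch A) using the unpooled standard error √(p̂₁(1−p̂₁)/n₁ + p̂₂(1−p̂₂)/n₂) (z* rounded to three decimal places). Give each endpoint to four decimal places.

p̂₁ = 0.42629, p̂₂ = 0.19110, so the observed difference is 0.23519.
Unpooled SE = √(p̂₁(1−p̂₁)/n₁ + p̂₂(1−p̂₂)/n₂) = √(0.000324791 + 0.000254667) = 0.024072.
z* = 2.576 at the 99% level. Margin of error = 0.06201.
So the interval runs from 0.1732 to 0.2972.

(0.1732, 0.2972)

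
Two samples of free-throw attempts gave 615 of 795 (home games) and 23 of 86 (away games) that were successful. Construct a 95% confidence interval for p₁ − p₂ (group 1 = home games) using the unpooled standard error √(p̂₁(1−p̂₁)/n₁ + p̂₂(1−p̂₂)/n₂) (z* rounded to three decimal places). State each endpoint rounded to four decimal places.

p̂₁ = 615/795 = 0.77358, p̂₂ = 23/86 = 0.26744; p̂₁ − p̂₂ = 0.50614.
SE = √(0.000220316 + 0.002278101) = √0.002498417 = 0.049984.
The 95% critical value is z* = 1.960. Margin of error = 0.09797.
Interval: 0.50614 ± 0.09797 → (0.4082, 0.6041).

(0.4082, 0.6041)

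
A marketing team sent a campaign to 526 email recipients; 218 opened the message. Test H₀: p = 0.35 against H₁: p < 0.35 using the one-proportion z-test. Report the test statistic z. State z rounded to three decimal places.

Sample proportion p̂ = 218/526 = 0.41445.
Null standard error: √(0.35·0.65/526) = √0.000432510 = 0.020797.
z = (p̂ − p₀)/SE = (0.41445 − 0.35)/0.020797 = 3.099.

z = 3.099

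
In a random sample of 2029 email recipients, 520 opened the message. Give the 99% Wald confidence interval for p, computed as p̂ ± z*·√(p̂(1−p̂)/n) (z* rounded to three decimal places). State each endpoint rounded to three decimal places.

(0.231, 0.281)

Sample proportion p̂ = 520/2029 = 0.25628.
Standard error of p̂: √(0.190602/2029) = √0.000093939 = 0.009692.
The 99% critical value is z* = 2.576.
Margin = 2.576·0.009692 = 0.02497.
CI: 0.25628 ± 0.02497 = (0.231, 0.281).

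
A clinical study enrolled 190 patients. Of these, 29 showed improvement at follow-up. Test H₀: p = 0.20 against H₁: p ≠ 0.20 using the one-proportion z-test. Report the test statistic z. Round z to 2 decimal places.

Sample proportion p̂ = 29/190 = 0.15263.
Null standard error: √(0.20·0.80/190) = √0.000842105 = 0.029019.
z = (p̂ − p₀)/SE = (0.15263 − 0.20)/0.029019 = -1.63.

z = -1.63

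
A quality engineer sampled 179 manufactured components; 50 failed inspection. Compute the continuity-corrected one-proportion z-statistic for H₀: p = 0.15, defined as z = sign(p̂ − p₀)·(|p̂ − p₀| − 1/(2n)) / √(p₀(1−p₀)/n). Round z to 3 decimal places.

With x = 50 successes in n = 179, p̂ = 0.27933. p̂ − p₀ = 0.129330.
1/(2n) = 0.002793.
Corrected numerator: |0.129330| − 0.002793 = 0.126537.
SE₀ = √(0.15·0.85/179) = 0.026689.
z = (+)0.126537/0.026689 = 4.741.

z = 4.741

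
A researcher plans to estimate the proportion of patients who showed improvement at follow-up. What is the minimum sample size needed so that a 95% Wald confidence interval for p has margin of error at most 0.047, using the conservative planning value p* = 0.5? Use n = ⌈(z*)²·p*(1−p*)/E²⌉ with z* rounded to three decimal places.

z* = 1.960 at the 95% level.
p*(1−p*) = 0.2500.
(z*)²·p*(1−p*)/E² = 3.841600·0.2500/0.002209 = 434.767.
Rounding up, n = 435.

n = 435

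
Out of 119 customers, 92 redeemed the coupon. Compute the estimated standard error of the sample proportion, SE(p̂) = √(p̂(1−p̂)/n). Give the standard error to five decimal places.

SE = 0.03839

Sample proportion p̂ = 92/119 = 0.77311.
p̂(1−p̂) = 0.77311·0.22689 = 0.175411.
Dividing by n and taking the root: √0.001474042 = 0.03839.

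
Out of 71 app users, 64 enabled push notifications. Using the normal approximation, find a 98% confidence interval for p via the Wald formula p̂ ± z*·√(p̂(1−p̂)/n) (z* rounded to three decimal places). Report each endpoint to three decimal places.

The sample proportion is 64/71 = 0.90141.
SE(p̂) = √(0.90141·0.09859/71) = 0.035379.
For 98% confidence, z* = 2.326.
Margin of error: 2.326 × 0.035379 = 0.08229.
Interval: 0.90141 ± 0.08229 → (0.819, 0.984).

(0.819, 0.984)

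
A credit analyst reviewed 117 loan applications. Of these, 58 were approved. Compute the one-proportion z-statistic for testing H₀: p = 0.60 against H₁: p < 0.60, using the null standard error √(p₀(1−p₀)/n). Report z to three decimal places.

z = -2.302

With x = 58 successes in n = 117, p̂ = 0.49573.
SE₀ = √(0.60·0.40/117) = 0.045291.
Test statistic: z = -0.10427/0.045291 = -2.302.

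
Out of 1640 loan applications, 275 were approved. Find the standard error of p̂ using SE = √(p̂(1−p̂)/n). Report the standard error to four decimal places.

SE = 0.0092

p̂ = 275/1640 = 0.16768.
p̂(1−p̂) = 0.139563.
SE = √(0.139563/1640) = √0.000085099 = 0.0092.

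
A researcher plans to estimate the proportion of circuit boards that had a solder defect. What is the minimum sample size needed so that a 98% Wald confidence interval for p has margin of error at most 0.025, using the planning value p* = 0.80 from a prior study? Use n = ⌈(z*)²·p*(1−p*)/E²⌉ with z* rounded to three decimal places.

n = 1386

z* = 2.326 at the 98% level.
p*(1−p*) = 0.80·0.20 = 0.1600.
(z*)²·p*(1−p*)/E² = 5.410276·0.1600/0.000625 = 1385.031.
Rounding up, n = 1386.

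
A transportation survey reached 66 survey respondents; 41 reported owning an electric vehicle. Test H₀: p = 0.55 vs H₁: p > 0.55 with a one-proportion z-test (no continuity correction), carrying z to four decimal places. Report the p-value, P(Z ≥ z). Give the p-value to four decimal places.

p-value = 0.1224

The sample proportion is 41/66 = 0.62121.
SE₀ = √(0.55·0.45/66) = 0.061237.
Test statistic (full precision, shown to 4 dp): z = (41/66 − 0.55)/SE₀ ≈ 1.1629.
From the standard normal, P(Z ≥ z) = 0.1224.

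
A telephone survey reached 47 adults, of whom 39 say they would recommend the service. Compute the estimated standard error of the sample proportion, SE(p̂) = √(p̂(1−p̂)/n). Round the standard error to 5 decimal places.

With x = 39 successes in n = 47, p̂ = 0.82979.
p̂(1−p̂) = 0.82979·0.17021 = 0.141239.
Dividing by n and taking the root: √0.003005085 = 0.05482.

SE = 0.05482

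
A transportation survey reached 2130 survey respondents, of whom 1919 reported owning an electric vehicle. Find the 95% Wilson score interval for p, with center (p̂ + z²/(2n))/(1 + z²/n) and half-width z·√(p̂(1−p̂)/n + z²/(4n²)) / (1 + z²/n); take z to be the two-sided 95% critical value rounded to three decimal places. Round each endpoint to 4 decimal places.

p̂ = 1919/2130 = 0.90094; z = 1.960, so z² = 3.841600.
Denominator 1 + z²/n = 1 + 3.841600/2130 = 1.001804.
Center = (0.90094 + 0.000902)/1.001804 = 0.90022.
Radicand: p̂(1−p̂)/n + z²/(4n²) = 0.000041900 + 0.000000212 = 0.000042112.
Half-width = z·√(radicand)/denom = 1.960·0.006489/1.001804 = 0.01270.
CI: 0.90022 ± 0.01270 = (0.8875, 0.9129).

(0.8875, 0.9129)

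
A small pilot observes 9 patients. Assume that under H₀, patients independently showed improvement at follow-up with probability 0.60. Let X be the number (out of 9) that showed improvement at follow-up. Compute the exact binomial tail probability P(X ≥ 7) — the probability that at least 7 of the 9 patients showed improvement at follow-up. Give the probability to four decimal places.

X ~ Binomial(n=9, p=0.60).
P(X ≥ 7) = C(9,7)·0.60^7·0.40^2 + C(9,8)·0.60^8·0.40^1 + C(9,9)·0.60^9·0.40^0.
= 0.161243 + 0.060466 + 0.010078 = 0.2318.

P = 0.2318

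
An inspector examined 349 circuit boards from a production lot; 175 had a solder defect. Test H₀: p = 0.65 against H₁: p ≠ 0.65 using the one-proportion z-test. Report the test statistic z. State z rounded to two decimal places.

z = -5.82

p̂ = 175/349 = 0.50143.
Null standard error: √(0.65·0.35/349) = √0.000651862 = 0.025532.
Test statistic: z = -0.14857/0.025532 = -5.82.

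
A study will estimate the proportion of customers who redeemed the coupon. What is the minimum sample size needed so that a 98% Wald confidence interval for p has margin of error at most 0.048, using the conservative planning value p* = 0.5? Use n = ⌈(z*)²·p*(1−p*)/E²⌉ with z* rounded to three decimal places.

n = 588

z* = 2.326 at the 98% level.
p*(1−p*) = 0.2500.
Required n before rounding: 5.410276 × 0.2500 / 0.048² = 587.053.
Rounding up, n = 588.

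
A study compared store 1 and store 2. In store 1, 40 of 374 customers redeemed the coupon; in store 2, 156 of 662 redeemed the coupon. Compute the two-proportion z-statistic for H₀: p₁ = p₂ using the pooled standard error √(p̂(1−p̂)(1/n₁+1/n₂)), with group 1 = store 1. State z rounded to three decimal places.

z = -5.080

Sample proportions: p̂₁ = 40/374 = 0.10695 and p̂₂ = 156/662 = 0.23565.
Pooled p̂ = (40+156)/(374+662) = 196/1036 = 0.18919.
SE = √[p̂(1−p̂)(1/n₁+1/n₂)] = √[0.18919·0.81081·(1/374+1/662)] ≈ 0.025335.
z = -0.12870/0.025335 = -5.080.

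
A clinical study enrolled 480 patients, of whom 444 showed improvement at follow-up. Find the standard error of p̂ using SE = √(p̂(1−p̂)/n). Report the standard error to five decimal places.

p̂ = 444/480 = 0.92500.
p̂(1−p̂) = 0.069375.
Dividing by n and taking the root: √0.000144531 = 0.01202.

SE = 0.01202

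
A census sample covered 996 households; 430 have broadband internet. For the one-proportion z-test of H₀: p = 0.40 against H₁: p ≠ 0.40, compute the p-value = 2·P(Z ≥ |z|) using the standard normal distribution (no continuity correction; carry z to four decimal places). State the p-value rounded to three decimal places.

Sample proportion p̂ = 430/996 = 0.43173.
SE₀ = √(0.40·0.60/996) = 0.015523.
Test statistic (full precision, shown to 4 dp): z = (430/996 − 0.40)/SE₀ ≈ 2.0439.
p-value = 2·P(Z ≥ |z|) with z = 2.0439 → 0.041.

p-value = 0.041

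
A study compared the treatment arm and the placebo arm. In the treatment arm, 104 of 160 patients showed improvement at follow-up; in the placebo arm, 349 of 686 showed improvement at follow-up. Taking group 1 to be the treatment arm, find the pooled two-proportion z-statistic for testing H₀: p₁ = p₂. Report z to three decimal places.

z = 3.226

p̂₁ = 104/160 = 0.65000, p̂₂ = 349/686 = 0.50875.
Pooled p̂ = (104+349)/(160+686) = 453/846 = 0.53546.
SE = √[p̂(1−p̂)(1/n₁+1/n₂)] = √[0.53546·0.46454·(1/160+1/686)] ≈ 0.043786.
z = 0.14125/0.043786 = 3.226.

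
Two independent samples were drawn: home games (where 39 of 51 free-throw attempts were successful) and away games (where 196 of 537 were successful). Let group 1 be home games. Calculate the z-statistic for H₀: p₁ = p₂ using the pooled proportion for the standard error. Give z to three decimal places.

Sample proportions: p̂₁ = 39/51 = 0.76471 and p̂₂ = 196/537 = 0.36499.
Pooled p̂ = (39+196)/(51+537) = 235/588 = 0.39966.
SE = √[p̂(1−p̂)(1/n₁+1/n₂)] = √[0.39966·0.60034·(1/51+1/537)] ≈ 0.071773.
z = (p̂₁ − p̂₂)/SE = (0.76471 − 0.36499)/0.071773 = 0.39972/0.071773 = 5.569.

z = 5.569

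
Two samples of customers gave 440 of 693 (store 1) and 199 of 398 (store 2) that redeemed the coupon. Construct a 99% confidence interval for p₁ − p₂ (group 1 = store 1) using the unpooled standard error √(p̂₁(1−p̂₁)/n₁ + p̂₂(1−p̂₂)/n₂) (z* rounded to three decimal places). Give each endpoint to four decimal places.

p̂₁ = 0.63492, p̂₂ = 0.50000, so the observed difference is 0.13492.
SE = √(0.000334483 + 0.000628141) = √0.000962624 = 0.031026.
For 99% confidence, z* = 2.576. Margin of error = 0.07992.
Interval: 0.13492 ± 0.07992 → (0.0550, 0.2148).

(0.0550, 0.2148)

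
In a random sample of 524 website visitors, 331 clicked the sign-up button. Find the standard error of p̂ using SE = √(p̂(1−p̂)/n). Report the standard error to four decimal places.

SE = 0.0211

With x = 331 successes in n = 524, p̂ = 0.63168.
p̂(1−p̂) = 0.232660.
SE = √(0.232660/524) = √0.000444008 = 0.0211.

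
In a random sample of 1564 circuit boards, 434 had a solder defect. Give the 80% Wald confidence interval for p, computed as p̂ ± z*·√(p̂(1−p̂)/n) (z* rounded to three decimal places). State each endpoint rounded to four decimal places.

Sample proportion p̂ = 434/1564 = 0.27749.
Standard error of p̂: √(0.200491/1564) = √0.000128191 = 0.011322.
z* = 1.282 at the 80% level.
Margin = 1.282·0.011322 = 0.01451.
Interval: 0.27749 ± 0.01451 → (0.2630, 0.2920).

(0.2630, 0.2920)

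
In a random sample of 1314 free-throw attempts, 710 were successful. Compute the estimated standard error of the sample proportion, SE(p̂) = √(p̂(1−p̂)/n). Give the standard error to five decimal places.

SE = 0.01375

p̂ = 710/1314 = 0.54033.
p̂(1−p̂) = 0.248373.
Dividing by n and taking the root: √0.000189021 = 0.01375.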